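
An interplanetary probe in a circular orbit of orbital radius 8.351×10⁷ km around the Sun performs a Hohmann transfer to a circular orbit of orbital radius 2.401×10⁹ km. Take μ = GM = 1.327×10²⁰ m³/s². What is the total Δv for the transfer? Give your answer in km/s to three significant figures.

Δv_total ≈ 21.1 km/s

r₁ = 8.351×10⁷ km = 8.351×10¹⁰ m.
r₂ = 2.401×10⁹ km = 2.401×10¹² m.
Transfer ellipse a_t = (r₁ + r₂)/2 = 1.242×10¹² m.
At r₁: circular v_c1 = √(μ/r₁) = 39860 m/s; transfer-perihelion v_p = √[μ(2/r₁ − 1/a_t)] = 55420 m/s.
Δv₁ = v_p − v_c1 = 15560 m/s.
At r₂: circular v_c2 = √(μ/r₂) = 7434 m/s; transfer-aphelion v_a = √[μ(2/r₂ − 1/a_t)] = 1928 m/s.
Δv₂ = v_c2 − v_a = 5507 m/s.
Total Δv = Δv₁ + Δv₂ = 21060 m/s = 21.06 km/s.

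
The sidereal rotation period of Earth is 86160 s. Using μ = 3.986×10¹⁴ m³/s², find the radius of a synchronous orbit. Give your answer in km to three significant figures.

A synchronous orbit has period T, so by Kepler's third law a = (μT²/4π²)^(1/3).
μT²/4π² = 3.986×10¹⁴ × (8.616×10⁴)² / 39.48 = 7.495×10²² m³.
a = 4.216×10⁷ m = 42163 km.

r_sync ≈ 42200 km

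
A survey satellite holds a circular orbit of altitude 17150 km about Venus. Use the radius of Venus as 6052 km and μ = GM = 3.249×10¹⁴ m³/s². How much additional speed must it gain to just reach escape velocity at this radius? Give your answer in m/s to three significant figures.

r = 6052 + 17150 = 23202 km = 2.3202×10⁷ m.
Circular speed v_c = √(μ/r) = 3742 m/s.
Escape speed v_esc = √(2μ/r) = √2 × v_c = 5292 m/s.
Δv = v_esc − v_c = 1550 m/s.

Δv ≈ 1550 m/s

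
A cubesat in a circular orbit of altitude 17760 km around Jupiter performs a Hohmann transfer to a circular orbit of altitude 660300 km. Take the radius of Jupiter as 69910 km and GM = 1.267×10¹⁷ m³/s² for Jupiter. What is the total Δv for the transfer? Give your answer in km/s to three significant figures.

Δv_total ≈ 19.9 km/s

r₁ = 69910 + 17760 = 87670 km = 8.7670×10⁷ m.
r₂ = 69910 + 660300 = 730210 km = 7.3021×10⁸ m.
Transfer ellipse a_t = (r₁ + r₂)/2 = 4.089×10⁸ m.
At r₁: circular v_c1 = √(μ/r₁) = 38020 m/s; transfer-perijove v_p = √[μ(2/r₁ − 1/a_t)] = 50800 m/s.
Δv₁ = v_p − v_c1 = 12780 m/s.
At r₂: circular v_c2 = √(μ/r₂) = 13170 m/s; transfer-apojove v_a = √[μ(2/r₂ − 1/a_t)] = 6099 m/s.
Δv₂ = v_c2 − v_a = 7073 m/s.
Total Δv = Δv₁ + Δv₂ = 19860 m/s = 19.86 km/s.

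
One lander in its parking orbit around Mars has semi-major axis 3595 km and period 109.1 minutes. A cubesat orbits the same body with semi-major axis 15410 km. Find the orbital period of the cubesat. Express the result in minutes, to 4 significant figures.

T₂ ≈ 968.2 minutes

Kepler's third law: T² ∝ a³, so T₂ = T₁ (a₂/a₁)^(3/2).
a₂/a₁ = 4.287, (a₂/a₁)^(3/2) = 8.875.
T₂ = 109.1 × 8.875 = 968.2 minutes.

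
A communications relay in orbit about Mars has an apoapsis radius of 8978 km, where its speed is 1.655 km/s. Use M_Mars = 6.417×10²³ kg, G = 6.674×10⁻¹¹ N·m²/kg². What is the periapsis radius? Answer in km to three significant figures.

periapsis radius ≈ 3620 km

μ = GM = 6.674×10⁻¹¹ × 6.417×10²³ = 4.283×10¹³ m³/s².
r_a = 8.978×10⁶ m.
Specific energy ε = v²/2 − μ/r = -3.401×10⁶ J/kg, so a = −μ/(2ε) = 6.297×10⁶ m.
The apsides satisfy r_p + r_a = 2a, so the periapsis radius is 2a − r_a = 3.616×10⁶ m = 3615.6 km.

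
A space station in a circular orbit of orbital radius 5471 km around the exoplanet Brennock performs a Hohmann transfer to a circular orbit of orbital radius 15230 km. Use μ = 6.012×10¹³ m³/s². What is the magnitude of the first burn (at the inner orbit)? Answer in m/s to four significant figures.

Δv ≈ 706.2 m/s

r₁ = 5471 km = 5.471×10⁶ m.
r₂ = 15230 km = 1.523×10⁷ m.
Transfer ellipse a_t = (r₁ + r₂)/2 = 1.035×10⁷ m.
At r₁: circular v_c1 = √(μ/r₁) = 3315 m/s; transfer-periapsis v_p = √[μ(2/r₁ − 1/a_t)] = 4021 m/s.
Δv₁ = v_p − v_c1 = 706.2 m/s.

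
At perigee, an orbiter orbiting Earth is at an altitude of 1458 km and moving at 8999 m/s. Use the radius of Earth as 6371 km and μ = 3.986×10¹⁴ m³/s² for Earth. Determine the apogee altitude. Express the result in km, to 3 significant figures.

r_p = 6371 + 1458 = 7829.0 km = 7.829×10⁶ m.
Specific energy ε = v²/2 − μ/r = -1.042×10⁷ J/kg, so a = −μ/(2ε) = 1.912×10⁷ m.
The apsides satisfy r_p + r_a = 2a, so the apogee radius is 2a − r_p = 3.042×10⁷ m = 30416 km.
Apogee altitude = 30416 − 6371 = 24045 km.

apogee altitude ≈ 24000 km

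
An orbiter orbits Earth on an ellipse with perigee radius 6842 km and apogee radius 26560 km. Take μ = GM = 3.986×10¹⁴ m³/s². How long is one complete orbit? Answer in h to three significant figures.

T ≈ 5.97 h

Semi-major axis a = (r_p + r_a)/2 = (6842.0 + 26560)/2 = 16701 km = 1.670×10⁷ m.
By Kepler's third law T = 2π√(a³/μ) = 2π × 3.419×10³ = 2.148×10⁴ s.
= 5.967 h.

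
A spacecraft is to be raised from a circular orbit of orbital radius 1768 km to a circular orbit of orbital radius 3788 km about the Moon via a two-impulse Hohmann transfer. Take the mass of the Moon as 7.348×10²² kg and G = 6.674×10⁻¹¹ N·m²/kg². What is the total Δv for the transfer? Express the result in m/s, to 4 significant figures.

Δv_total ≈ 509.4 m/s

μ = GM = 6.674×10⁻¹¹ × 7.348×10²² = 4.904×10¹² m³/s².
r₁ = 1768 km = 1.768×10⁶ m.
r₂ = 3788 km = 3.788×10⁶ m.
Transfer ellipse a_t = (r₁ + r₂)/2 = 2.778×10⁶ m.
At r₁: circular v_c1 = √(μ/r₁) = 1665 m/s; transfer-perilune v_p = √[μ(2/r₁ − 1/a_t)] = 1945 m/s.
Δv₁ = v_p − v_c1 = 279.3 m/s.
At r₂: circular v_c2 = √(μ/r₂) = 1138 m/s; transfer-apolune v_a = √[μ(2/r₂ − 1/a_t)] = 907.7 m/s.
Δv₂ = v_c2 − v_a = 230.1 m/s.
Total Δv = Δv₁ + Δv₂ = 509.4 m/s.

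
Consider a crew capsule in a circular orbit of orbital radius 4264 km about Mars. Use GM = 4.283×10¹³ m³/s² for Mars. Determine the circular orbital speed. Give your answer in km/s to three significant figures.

v ≈ 3.17 km/s

r = 4264 km = 4.264×10⁶ m.
For a circular orbit v = √(μ/r) = √(4.283×10¹³ / 4.264×10⁶) = √(1.004×10⁷) = 3169 m/s.
That is 3.169 km/s.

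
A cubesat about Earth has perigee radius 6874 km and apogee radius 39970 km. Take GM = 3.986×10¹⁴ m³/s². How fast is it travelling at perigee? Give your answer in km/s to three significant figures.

v ≈ 9.95 km/s

Semi-major axis a = (r_p + r_a)/2 = 23422 km = 2.342×10⁷ m.
Vis-viva: v² = μ(2/r − 1/a) = 3.986×10¹⁴ × (2.910×10⁻⁷ − 4.269×10⁻⁸) = 9.896×10⁷ m²/s².
v = 9948 m/s = 9.948 km/s.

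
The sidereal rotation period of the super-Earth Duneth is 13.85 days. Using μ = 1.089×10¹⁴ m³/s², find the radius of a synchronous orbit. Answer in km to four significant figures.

T = 13.85 days = 1.197×10⁶ s.
A synchronous orbit has period T, so by Kepler's third law a = (μT²/4π²)^(1/3).
μT²/4π² = 1.089×10¹⁴ × (1.197×10⁶)² / 39.48 = 3.950×10²⁴ m³.
a = 1.581×10⁸ m = 1.5808×10⁵ km.

r_sync ≈ 1.581×10⁵ km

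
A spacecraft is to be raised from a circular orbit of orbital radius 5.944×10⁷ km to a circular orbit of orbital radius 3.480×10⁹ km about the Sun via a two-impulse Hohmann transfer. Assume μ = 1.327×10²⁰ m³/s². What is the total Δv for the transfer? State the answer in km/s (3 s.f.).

r₁ = 5.944×10⁷ km = 5.944×10¹⁰ m.
r₂ = 3.480×10⁹ km = 3.480×10¹² m.
Transfer ellipse a_t = (r₁ + r₂)/2 = 1.770×10¹² m.
At r₁: circular v_c1 = √(μ/r₁) = 47250 m/s; transfer-perihelion v_p = √[μ(2/r₁ − 1/a_t)] = 66260 m/s.
Δv₁ = v_p − v_c1 = 19010 m/s.
At r₂: circular v_c2 = √(μ/r₂) = 6175 m/s; transfer-aphelion v_a = √[μ(2/r₂ − 1/a_t)] = 1132 m/s.
Δv₂ = v_c2 − v_a = 5043 m/s.
Total Δv = Δv₁ + Δv₂ = 24050 m/s = 24.05 km/s.

Δv_total ≈ 24.1 km/s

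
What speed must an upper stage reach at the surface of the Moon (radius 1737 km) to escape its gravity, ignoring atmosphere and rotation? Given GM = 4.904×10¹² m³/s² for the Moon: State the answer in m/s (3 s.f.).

v_esc ≈ 2380 m/s

r = R = 1.737×10⁶ m.
Escape speed v_esc = √(2μ/r) = √(2 × 4.904×10¹² / 1.737×10⁶) = √(5.647×10⁶) = 2376 m/s.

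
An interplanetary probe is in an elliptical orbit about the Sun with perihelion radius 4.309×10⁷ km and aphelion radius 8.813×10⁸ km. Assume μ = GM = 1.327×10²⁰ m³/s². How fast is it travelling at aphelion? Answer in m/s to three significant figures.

Semi-major axis a = (r_p + r_a)/2 = 4.6220×10⁸ km = 4.622×10¹¹ m.
Vis-viva: v² = μ(2/r − 1/a) = 1.327×10²⁰ × (2.269×10⁻¹² − 2.164×10⁻¹²) = 1.404×10⁷ m²/s².
v = 3747 m/s.

v ≈ 3750 m/s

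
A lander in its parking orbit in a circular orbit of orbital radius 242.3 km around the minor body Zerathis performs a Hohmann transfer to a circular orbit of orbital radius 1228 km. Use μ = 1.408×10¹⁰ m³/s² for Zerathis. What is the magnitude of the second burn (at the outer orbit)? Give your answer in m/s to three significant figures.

r₁ = 242.3 km = 2.423×10⁵ m.
r₂ = 1228 km = 1.228×10⁶ m.
Transfer ellipse a_t = (r₁ + r₂)/2 = 7.352×10⁵ m.
At r₁: circular v_c1 = √(μ/r₁) = 241.1 m/s; transfer-periapsis v_p = √[μ(2/r₁ − 1/a_t)] = 311.6 m/s.
At r₂: circular v_c2 = √(μ/r₂) = 107.1 m/s; transfer-apoapsis v_a = √[μ(2/r₂ − 1/a_t)] = 61.47 m/s.
Δv₂ = v_c2 − v_a = 45.60 m/s.

Δv ≈ 45.6 m/s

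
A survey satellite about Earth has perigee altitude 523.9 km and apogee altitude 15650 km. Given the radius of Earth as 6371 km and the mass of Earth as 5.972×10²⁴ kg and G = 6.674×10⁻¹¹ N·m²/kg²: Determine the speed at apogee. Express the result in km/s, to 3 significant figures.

v ≈ 2.94 km/s

μ = GM = 6.674×10⁻¹¹ × 5.972×10²⁴ = 3.986×10¹⁴ m³/s².
r_p = 6371 + 523.9 = 6894.9 km = 6.8949×10⁶ m.
r_a = 6371 + 15650 = 22021 km = 2.2021×10⁷ m.
Semi-major axis a = (r_p + r_a)/2 = 14458 km = 1.446×10⁷ m.
Vis-viva: v² = μ(2/r − 1/a) = 3.986×10¹⁴ × (9.082×10⁻⁸ − 6.917×10⁻⁸) = 8.632×10⁶ m²/s².
v = 2938 m/s = 2.938 km/s.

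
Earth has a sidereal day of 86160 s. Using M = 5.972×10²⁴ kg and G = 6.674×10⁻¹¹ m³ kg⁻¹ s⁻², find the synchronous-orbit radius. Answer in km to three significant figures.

μ = GM = 6.674×10⁻¹¹ × 5.972×10²⁴ = 3.986×10¹⁴ m³/s².
A synchronous orbit has period T, so by Kepler's third law a = (μT²/4π²)^(1/3).
μT²/4π² = 3.986×10¹⁴ × (8.616×10⁴)² / 39.48 = 7.495×10²² m³.
a = 4.216×10⁷ m = 42162 km.

r_sync ≈ 42200 km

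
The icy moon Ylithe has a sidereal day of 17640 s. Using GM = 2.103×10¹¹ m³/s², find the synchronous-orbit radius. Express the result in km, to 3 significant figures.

r_sync ≈ 1180 km

A synchronous orbit has period T, so by Kepler's third law a = (μT²/4π²)^(1/3).
μT²/4π² = 2.103×10¹¹ × (1.764×10⁴)² / 39.48 = 1.658×10¹⁸ m³.
a = 1.183×10⁶ m = 1183.5 km.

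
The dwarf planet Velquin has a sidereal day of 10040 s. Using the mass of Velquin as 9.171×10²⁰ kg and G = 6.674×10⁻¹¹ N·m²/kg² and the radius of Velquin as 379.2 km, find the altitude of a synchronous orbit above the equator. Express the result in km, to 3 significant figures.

μ = GM = 6.674×10⁻¹¹ × 9.171×10²⁰ = 6.121×10¹⁰ m³/s².
A synchronous orbit has period T, so by Kepler's third law a = (μT²/4π²)^(1/3).
μT²/4π² = 6.121×10¹⁰ × (1.004×10⁴)² / 39.48 = 1.563×10¹⁷ m³.
a = 5.386×10⁵ m = 538.65 km.
Altitude h = a − R = 538.65 − 379.2 = 159.45 km.

h_sync ≈ 159 km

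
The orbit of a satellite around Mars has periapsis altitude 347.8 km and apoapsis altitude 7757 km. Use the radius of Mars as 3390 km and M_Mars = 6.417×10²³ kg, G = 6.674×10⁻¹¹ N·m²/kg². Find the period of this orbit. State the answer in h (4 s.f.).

T ≈ 5.415 h

μ = GM = 6.674×10⁻¹¹ × 6.417×10²³ = 4.283×10¹³ m³/s².
r_p = 3390 + 347.8 = 3737.8 km = 3.7378×10⁶ m.
r_a = 3390 + 7757 = 11147 km = 1.1147×10⁷ m.
Semi-major axis a = (r_p + r_a)/2 = (3737.8 + 11147)/2 = 7442.4 km = 7.442×10⁶ m.
By Kepler's third law T = 2π√(a³/μ) = 2π × 3.102×10³ = 1.949×10⁴ s.
= 5.415 h.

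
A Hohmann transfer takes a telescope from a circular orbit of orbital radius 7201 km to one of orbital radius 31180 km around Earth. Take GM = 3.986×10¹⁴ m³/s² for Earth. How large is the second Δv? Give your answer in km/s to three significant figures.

r₁ = 7201 km = 7.201×10⁶ m.
r₂ = 31180 km = 3.118×10⁷ m.
Transfer ellipse a_t = (r₁ + r₂)/2 = 1.919×10⁷ m.
At r₁: circular v_c1 = √(μ/r₁) = 7440 m/s; transfer-perigee v_p = √[μ(2/r₁ − 1/a_t)] = 9483 m/s.
At r₂: circular v_c2 = √(μ/r₂) = 3575 m/s; transfer-apogee v_a = √[μ(2/r₂ − 1/a_t)] = 2190 m/s.
Δv₂ = v_c2 − v_a = 1385 m/s.
= 1.385 km/s.

Δv ≈ 1.39 km/s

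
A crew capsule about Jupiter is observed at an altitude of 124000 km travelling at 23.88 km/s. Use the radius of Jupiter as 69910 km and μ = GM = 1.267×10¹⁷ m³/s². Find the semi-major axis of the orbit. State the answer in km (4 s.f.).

a ≈ 1.720×10⁵ km

r = 69910 + 124000 = 1.9391×10⁵ km = 1.939×10⁸ m.
Specific orbital energy ε = v²/2 − μ/r = (23880)²/2 − 1.267×10¹⁷/1.939×10⁸ = -3.683×10⁸ J/kg.
Since ε = −μ/(2a), a = −μ/(2ε) = 1.720×10⁸ m = 1.7202×10⁵ km.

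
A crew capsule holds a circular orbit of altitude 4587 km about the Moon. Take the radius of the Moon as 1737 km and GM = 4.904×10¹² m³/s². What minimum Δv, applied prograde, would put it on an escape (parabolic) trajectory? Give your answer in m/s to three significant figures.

Δv ≈ 365 m/s

r = 1737 + 4587 = 6324.0 km = 6.3240×10⁶ m.
Circular speed v_c = √(μ/r) = 880.6 m/s.
Escape speed v_esc = √(2μ/r) = √2 × v_c = 1245 m/s.
Δv = v_esc − v_c = 364.8 m/s.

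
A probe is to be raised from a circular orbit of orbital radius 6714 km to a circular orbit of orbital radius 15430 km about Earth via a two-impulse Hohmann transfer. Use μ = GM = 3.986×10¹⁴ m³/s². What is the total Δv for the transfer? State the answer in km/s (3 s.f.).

Δv_total ≈ 2.52 km/s

r₁ = 6714 km = 6.714×10⁶ m.
r₂ = 15430 km = 1.543×10⁷ m.
Transfer ellipse a_t = (r₁ + r₂)/2 = 1.107×10⁷ m.
At r₁: circular v_c1 = √(μ/r₁) = 7705 m/s; transfer-perigee v_p = √[μ(2/r₁ − 1/a_t)] = 9096 m/s.
Δv₁ = v_p − v_c1 = 1391 m/s.
At r₂: circular v_c2 = √(μ/r₂) = 5083 m/s; transfer-apogee v_a = √[μ(2/r₂ − 1/a_t)] = 3958 m/s.
Δv₂ = v_c2 − v_a = 1125 m/s.
Total Δv = Δv₁ + Δv₂ = 2516 m/s = 2.516 km/s.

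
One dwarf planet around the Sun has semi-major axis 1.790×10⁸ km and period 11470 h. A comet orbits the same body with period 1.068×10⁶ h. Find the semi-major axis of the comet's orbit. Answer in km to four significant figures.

a₂ ≈ 3.677×10⁹ km

Kepler's third law: a³ ∝ T², so a₂ = a₁ (T₂/T₁)^(2/3).
T₂/T₁ = 93.11, (T₂/T₁)^(2/3) = 20.54.
a₂ = 1.790×10⁸ × 20.54 = 3.677×10⁹ km.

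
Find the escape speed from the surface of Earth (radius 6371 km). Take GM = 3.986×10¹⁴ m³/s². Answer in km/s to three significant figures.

v_esc ≈ 11.2 km/s

r = R = 6.371×10⁶ m.
Escape speed v_esc = √(2μ/r) = √(2 × 3.986×10¹⁴ / 6.371×10⁶) = √(1.251×10⁸) = 11190 m/s.
= 11.19 km/s.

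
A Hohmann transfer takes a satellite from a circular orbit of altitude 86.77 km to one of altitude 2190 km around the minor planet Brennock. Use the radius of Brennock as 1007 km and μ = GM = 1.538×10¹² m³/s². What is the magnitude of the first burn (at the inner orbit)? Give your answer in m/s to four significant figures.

Δv ≈ 261.7 m/s

r₁ = 1007 + 86.77 = 1093.8 km = 1.0938×10⁶ m.
r₂ = 1007 + 2190 = 3197.0 km = 3.1970×10⁶ m.
Transfer ellipse a_t = (r₁ + r₂)/2 = 2.145×10⁶ m.
At r₁: circular v_c1 = √(μ/r₁) = 1186 m/s; transfer-periapsis v_p = √[μ(2/r₁ − 1/a_t)] = 1448 m/s.
Δv₁ = v_p − v_c1 = 261.7 m/s.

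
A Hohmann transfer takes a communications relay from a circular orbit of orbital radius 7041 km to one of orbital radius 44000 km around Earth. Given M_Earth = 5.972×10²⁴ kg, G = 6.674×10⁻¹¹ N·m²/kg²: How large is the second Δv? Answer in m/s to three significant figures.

μ = GM = 6.674×10⁻¹¹ × 5.972×10²⁴ = 3.986×10¹⁴ m³/s².
r₁ = 7041 km = 7.041×10⁶ m.
r₂ = 44000 km = 4.400×10⁷ m.
Transfer ellipse a_t = (r₁ + r₂)/2 = 2.552×10⁷ m.
At r₁: circular v_c1 = √(μ/r₁) = 7524 m/s; transfer-perigee v_p = √[μ(2/r₁ − 1/a_t)] = 9879 m/s.
At r₂: circular v_c2 = √(μ/r₂) = 3010 m/s; transfer-apogee v_a = √[μ(2/r₂ − 1/a_t)] = 1581 m/s.
Δv₂ = v_c2 − v_a = 1429 m/s.

Δv ≈ 1430 m/s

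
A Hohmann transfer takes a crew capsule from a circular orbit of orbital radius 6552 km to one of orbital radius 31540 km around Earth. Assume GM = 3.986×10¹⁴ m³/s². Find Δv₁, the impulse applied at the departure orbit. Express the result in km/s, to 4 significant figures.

r₁ = 6552 km = 6.552×10⁶ m.
r₂ = 31540 km = 3.154×10⁷ m.
Transfer ellipse a_t = (r₁ + r₂)/2 = 1.905×10⁷ m.
At r₁: circular v_c1 = √(μ/r₁) = 7800 m/s; transfer-perigee v_p = √[μ(2/r₁ − 1/a_t)] = 10040 m/s.
Δv₁ = v_p − v_c1 = 2237 m/s.
= 2.237 km/s.

Δv ≈ 2.237 km/s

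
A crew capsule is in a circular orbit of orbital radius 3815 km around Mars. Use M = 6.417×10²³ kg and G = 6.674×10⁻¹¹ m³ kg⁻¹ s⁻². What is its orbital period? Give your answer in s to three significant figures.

μ = GM = 6.674×10⁻¹¹ × 6.417×10²³ = 4.283×10¹³ m³/s².
r = 3815 km = 3.815×10⁶ m.
Kepler's third law: T = 2π√(r³/μ) = 2π√((3.815×10⁶)³ / 4.283×10¹³).
r³/μ = 1.296×10⁶ s², so T = 2π × 1.139×10³ = 7.154×10³ s.

T ≈ 7150 s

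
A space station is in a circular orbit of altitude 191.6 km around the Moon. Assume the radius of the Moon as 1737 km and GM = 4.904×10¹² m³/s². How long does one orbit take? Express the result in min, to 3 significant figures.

T ≈ 127 min

r = 1737 + 191.6 = 1928.6 km = 1.9286×10⁶ m.
Kepler's third law: T = 2π√(r³/μ) = 2π√((1.929×10⁶)³ / 4.904×10¹²).
r³/μ = 1.463×10⁶ s², so T = 2π × 1.209×10³ = 7.599×10³ s.
Converting: 7.599×10³ s ÷ 60.00 = 126.7 min.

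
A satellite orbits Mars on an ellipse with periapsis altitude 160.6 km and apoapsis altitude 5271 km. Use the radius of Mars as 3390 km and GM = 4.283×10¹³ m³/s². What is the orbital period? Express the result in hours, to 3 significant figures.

r_p = 3390 + 160.6 = 3550.6 km = 3.5506×10⁶ m.
r_a = 3390 + 5271 = 8661.0 km = 8.6610×10⁶ m.
Semi-major axis a = (r_p + r_a)/2 = (3550.6 + 8661.0)/2 = 6105.8 km = 6.106×10⁶ m.
By Kepler's third law T = 2π√(a³/μ) = 2π × 2.305×10³ = 1.449×10⁴ s.
= 4.024 hours.

T ≈ 4.02 hours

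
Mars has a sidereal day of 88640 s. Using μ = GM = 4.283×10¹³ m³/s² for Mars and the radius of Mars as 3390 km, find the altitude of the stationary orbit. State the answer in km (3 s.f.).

A synchronous orbit has period T, so by Kepler's third law a = (μT²/4π²)^(1/3).
μT²/4π² = 4.283×10¹³ × (8.864×10⁴)² / 39.48 = 8.524×10²¹ m³.
a = 2.043×10⁷ m = 20428 km.
Altitude h = a − R = 20428 − 3390 = 17038 km.

h_sync ≈ 17000 km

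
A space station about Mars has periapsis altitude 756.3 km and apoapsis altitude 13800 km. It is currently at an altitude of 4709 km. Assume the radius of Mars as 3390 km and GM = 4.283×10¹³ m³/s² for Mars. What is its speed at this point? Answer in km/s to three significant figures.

r_p = 3390 + 756.3 = 4146.3 km = 4.1463×10⁶ m.
r_a = 3390 + 13800 = 17190 km = 1.7190×10⁷ m.
r = 3390 + 4709 = 8099.0 km = 8.099×10⁶ m.
Semi-major axis a = (r_p + r_a)/2 = 10668 km = 1.067×10⁷ m.
Vis-viva: v² = μ(2/r − 1/a) = 4.283×10¹³ × (2.469×10⁻⁷ − 9.374×10⁻⁸) = 6.562×10⁶ m²/s².
v = 2562 m/s = 2.562 km/s.

v ≈ 2.56 km/s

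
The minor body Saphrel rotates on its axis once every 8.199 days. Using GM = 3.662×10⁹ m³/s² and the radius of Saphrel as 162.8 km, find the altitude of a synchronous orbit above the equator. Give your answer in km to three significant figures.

h_sync ≈ 3430 km

T = 8.199 days = 7.084×10⁵ s.
A synchronous orbit has period T, so by Kepler's third law a = (μT²/4π²)^(1/3).
μT²/4π² = 3.662×10⁹ × (7.084×10⁵)² / 39.48 = 4.655×10¹⁹ m³.
a = 3.597×10⁶ m = 3597.2 km.
Altitude h = a − R = 3597.2 − 162.8 = 3434.4 km.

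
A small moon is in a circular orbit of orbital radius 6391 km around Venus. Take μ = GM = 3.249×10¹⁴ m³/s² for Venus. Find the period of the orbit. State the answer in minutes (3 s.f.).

r = 6391 km = 6.391×10⁶ m.
Kepler's third law: T = 2π√(r³/μ) = 2π√((6.391×10⁶)³ / 3.249×10¹⁴).
r³/μ = 8.034×10⁵ s², so T = 2π × 8.964×10² = 5.632×10³ s.
Converting: 5.632×10³ s ÷ 60.00 = 93.87 minutes.

T ≈ 93.9 minutes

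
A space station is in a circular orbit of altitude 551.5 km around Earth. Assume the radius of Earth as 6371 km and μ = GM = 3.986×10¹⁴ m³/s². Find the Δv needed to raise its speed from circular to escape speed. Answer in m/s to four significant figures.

Δv ≈ 3143 m/s

r = 6371 + 551.5 = 6922.5 km = 6.9225×10⁶ m.
Circular speed v_c = √(μ/r) = 7588 m/s.
Escape speed v_esc = √(2μ/r) = √2 × v_c = 10730 m/s.
Δv = v_esc − v_c = 3143 m/s.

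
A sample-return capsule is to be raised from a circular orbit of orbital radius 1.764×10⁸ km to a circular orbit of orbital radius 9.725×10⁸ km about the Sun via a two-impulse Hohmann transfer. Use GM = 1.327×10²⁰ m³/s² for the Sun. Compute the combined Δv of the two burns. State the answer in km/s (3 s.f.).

Δv_total ≈ 13.5 km/s

r₁ = 1.764×10⁸ km = 1.764×10¹¹ m.
r₂ = 9.725×10⁸ km = 9.725×10¹¹ m.
Transfer ellipse a_t = (r₁ + r₂)/2 = 5.744×10¹¹ m.
At r₁: circular v_c1 = √(μ/r₁) = 27430 m/s; transfer-perihelion v_p = √[μ(2/r₁ − 1/a_t)] = 35690 m/s.
Δv₁ = v_p − v_c1 = 8259 m/s.
At r₂: circular v_c2 = √(μ/r₂) = 11680 m/s; transfer-aphelion v_a = √[μ(2/r₂ − 1/a_t)] = 6473 m/s.
Δv₂ = v_c2 − v_a = 5208 m/s.
Total Δv = Δv₁ + Δv₂ = 13470 m/s = 13.47 km/s.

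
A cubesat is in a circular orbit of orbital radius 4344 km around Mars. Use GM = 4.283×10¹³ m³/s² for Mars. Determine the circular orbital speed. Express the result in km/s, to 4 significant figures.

v ≈ 3.140 km/s

r = 4344 km = 4.344×10⁶ m.
For a circular orbit v = √(μ/r) = √(4.283×10¹³ / 4.344×10⁶) = √(9.860×10⁶) = 3140 m/s.
That is 3.140 km/s.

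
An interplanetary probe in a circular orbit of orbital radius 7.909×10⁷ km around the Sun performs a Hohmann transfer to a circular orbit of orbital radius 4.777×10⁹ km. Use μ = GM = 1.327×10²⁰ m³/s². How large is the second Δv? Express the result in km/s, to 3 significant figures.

r₁ = 7.909×10⁷ km = 7.909×10¹⁰ m.
r₂ = 4.777×10⁹ km = 4.777×10¹² m.
Transfer ellipse a_t = (r₁ + r₂)/2 = 2.428×10¹² m.
At r₁: circular v_c1 = √(μ/r₁) = 40960 m/s; transfer-perihelion v_p = √[μ(2/r₁ − 1/a_t)] = 57450 m/s.
At r₂: circular v_c2 = √(μ/r₂) = 5271 m/s; transfer-aphelion v_a = √[μ(2/r₂ − 1/a_t)] = 951.2 m/s.
Δv₂ = v_c2 − v_a = 4319 m/s.
= 4.319 km/s.

Δv ≈ 4.32 km/s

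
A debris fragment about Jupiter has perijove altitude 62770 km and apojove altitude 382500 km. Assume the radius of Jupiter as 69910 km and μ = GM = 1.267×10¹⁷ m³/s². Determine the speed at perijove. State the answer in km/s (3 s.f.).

v ≈ 38.4 km/s

r_p = 69910 + 62770 = 132680 km = 1.3268×10⁸ m.
r_a = 69910 + 382500 = 452410 km = 4.5241×10⁸ m.
Semi-major axis a = (r_p + r_a)/2 = 2.9254×10⁵ km = 2.925×10⁸ m.
Vis-viva: v² = μ(2/r − 1/a) = 1.267×10¹⁷ × (1.507×10⁻⁸ − 3.418×10⁻⁹) = 1.477×10⁹ m²/s².
v = 38430 m/s = 38.43 km/s.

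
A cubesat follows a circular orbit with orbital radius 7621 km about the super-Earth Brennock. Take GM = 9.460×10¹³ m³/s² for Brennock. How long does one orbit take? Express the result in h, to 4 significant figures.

T ≈ 3.775 h

r = 7621 km = 7.621×10⁶ m.
Kepler's third law: T = 2π√(r³/μ) = 2π√((7.621×10⁶)³ / 9.460×10¹³).
r³/μ = 4.679×10⁶ s², so T = 2π × 2.163×10³ = 1.359×10⁴ s.
Converting: 1.359×10⁴ s ÷ 3600 = 3.775 h.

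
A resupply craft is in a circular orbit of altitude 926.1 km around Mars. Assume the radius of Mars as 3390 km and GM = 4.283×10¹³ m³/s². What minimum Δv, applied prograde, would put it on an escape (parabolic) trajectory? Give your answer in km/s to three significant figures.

Δv ≈ 1.30 km/s

r = 3390 + 926.1 = 4316.1 km = 4.3161×10⁶ m.
Circular speed v_c = √(μ/r) = 3150 m/s.
Escape speed v_esc = √(2μ/r) = √2 × v_c = 4455 m/s.
Δv = v_esc − v_c = 1305 m/s = 1.305 km/s.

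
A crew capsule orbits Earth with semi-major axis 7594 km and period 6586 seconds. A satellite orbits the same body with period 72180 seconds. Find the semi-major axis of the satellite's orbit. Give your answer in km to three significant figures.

Kepler's third law: a³ ∝ T², so a₂ = a₁ (T₂/T₁)^(2/3).
T₂/T₁ = 10.96, (T₂/T₁)^(2/3) = 4.934.
a₂ = 7594 × 4.934 = 37470 km.

a₂ ≈ 37500 km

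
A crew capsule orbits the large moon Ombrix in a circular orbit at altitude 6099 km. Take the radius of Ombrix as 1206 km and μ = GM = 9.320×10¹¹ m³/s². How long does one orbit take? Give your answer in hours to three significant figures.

r = 1206 + 6099 = 7305.0 km = 7.3050×10⁶ m.
Kepler's third law: T = 2π√(r³/μ) = 2π√((7.305×10⁶)³ / 9.320×10¹¹).
r³/μ = 4.183×10⁸ s², so T = 2π × 2.045×10⁴ = 1.285×10⁵ s.
Converting: 1.285×10⁵ s ÷ 3600 = 35.69 hours.

T ≈ 35.7 hours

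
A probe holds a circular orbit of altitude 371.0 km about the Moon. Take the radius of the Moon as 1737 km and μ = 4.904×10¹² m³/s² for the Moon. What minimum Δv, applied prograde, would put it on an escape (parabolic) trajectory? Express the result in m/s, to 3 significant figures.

r = 1737 + 371.0 = 2108.0 km = 2.1080×10⁶ m.
Circular speed v_c = √(μ/r) = 1525 m/s.
Escape speed v_esc = √(2μ/r) = √2 × v_c = 2157 m/s.
Δv = v_esc − v_c = 631.8 m/s.

Δv ≈ 632 m/s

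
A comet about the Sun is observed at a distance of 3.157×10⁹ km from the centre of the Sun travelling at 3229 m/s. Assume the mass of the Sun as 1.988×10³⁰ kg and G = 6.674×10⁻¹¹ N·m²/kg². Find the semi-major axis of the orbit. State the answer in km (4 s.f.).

μ = GM = 6.674×10⁻¹¹ × 1.988×10³⁰ = 1.327×10²⁰ m³/s².
r = 3.157×10¹² m.
Vis-viva rearranged: 1/a = 2/r − v²/μ = 6.335×10⁻¹³ − 7.858×10⁻¹⁴ = 5.549×10⁻¹³ m⁻¹.
a = 1.802×10¹² m = 1.8020×10⁹ km.

a ≈ 1.802×10⁹ km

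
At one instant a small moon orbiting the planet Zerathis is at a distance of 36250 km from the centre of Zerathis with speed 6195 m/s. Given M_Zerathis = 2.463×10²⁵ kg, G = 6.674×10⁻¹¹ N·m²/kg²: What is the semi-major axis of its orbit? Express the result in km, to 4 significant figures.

μ = GM = 6.674×10⁻¹¹ × 2.463×10²⁵ = 1.644×10¹⁵ m³/s².
r = 3.625×10⁷ m.
Vis-viva rearranged: 1/a = 2/r − v²/μ = 5.517×10⁻⁸ − 2.335×10⁻⁸ = 3.183×10⁻⁸ m⁻¹.
a = 3.142×10⁷ m = 31421 km.

a ≈ 31420 km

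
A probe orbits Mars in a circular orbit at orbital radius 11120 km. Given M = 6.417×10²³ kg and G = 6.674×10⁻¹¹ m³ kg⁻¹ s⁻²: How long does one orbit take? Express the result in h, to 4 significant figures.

T ≈ 9.890 h

μ = GM = 6.674×10⁻¹¹ × 6.417×10²³ = 4.283×10¹³ m³/s².
r = 11120 km = 1.112×10⁷ m.
Kepler's third law: T = 2π√(r³/μ) = 2π√((1.112×10⁷)³ / 4.283×10¹³).
r³/μ = 3.211×10⁷ s², so T = 2π × 5.666×10³ = 3.560×10⁴ s.
Converting: 3.560×10⁴ s ÷ 3600 = 9.890 h.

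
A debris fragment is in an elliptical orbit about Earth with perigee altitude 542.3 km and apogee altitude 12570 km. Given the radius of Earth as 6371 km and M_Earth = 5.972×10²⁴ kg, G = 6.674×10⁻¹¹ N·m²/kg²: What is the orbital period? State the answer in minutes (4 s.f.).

T ≈ 243.8 minutes

μ = GM = 6.674×10⁻¹¹ × 5.972×10²⁴ = 3.986×10¹⁴ m³/s².
r_p = 6371 + 542.3 = 6913.3 km = 6.9133×10⁶ m.
r_a = 6371 + 12570 = 18941 km = 1.8941×10⁷ m.
Semi-major axis a = (r_p + r_a)/2 = (6913.3 + 18941)/2 = 12927 km = 1.293×10⁷ m.
By Kepler's third law T = 2π√(a³/μ) = 2π × 2.328×10³ = 1.463×10⁴ s.
= 243.8 minutes.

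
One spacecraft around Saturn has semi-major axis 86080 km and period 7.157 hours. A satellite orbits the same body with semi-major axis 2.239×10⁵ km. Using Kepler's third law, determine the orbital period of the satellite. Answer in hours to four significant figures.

T₂ ≈ 30.02 hours

Kepler's third law: T² ∝ a³, so T₂ = T₁ (a₂/a₁)^(3/2).
a₂/a₁ = 2.601, (a₂/a₁)^(3/2) = 4.195.
T₂ = 7.157 × 4.195 = 30.02 hours.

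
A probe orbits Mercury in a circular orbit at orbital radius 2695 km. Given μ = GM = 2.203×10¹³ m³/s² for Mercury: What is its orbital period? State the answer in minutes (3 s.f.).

T ≈ 98.7 minutes

r = 2695 km = 2.695×10⁶ m.
Kepler's third law: T = 2π√(r³/μ) = 2π√((2.695×10⁶)³ / 2.203×10¹³).
r³/μ = 8.885×10⁵ s², so T = 2π × 9.426×10² = 5.923×10³ s.
Converting: 5.923×10³ s ÷ 60.00 = 98.71 minutes.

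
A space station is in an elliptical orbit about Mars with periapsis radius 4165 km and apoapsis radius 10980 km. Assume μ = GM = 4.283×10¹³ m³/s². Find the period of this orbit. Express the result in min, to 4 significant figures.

T ≈ 333.4 min

Semi-major axis a = (r_p + r_a)/2 = (4165.0 + 10980)/2 = 7572.5 km = 7.572×10⁶ m.
By Kepler's third law T = 2π√(a³/μ) = 2π × 3.184×10³ = 2.001×10⁴ s.
= 333.4 min.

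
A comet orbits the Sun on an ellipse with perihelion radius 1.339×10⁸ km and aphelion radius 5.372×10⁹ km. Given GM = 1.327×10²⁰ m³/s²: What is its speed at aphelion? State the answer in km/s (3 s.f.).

Semi-major axis a = (r_p + r_a)/2 = 2.7530×10⁹ km = 2.753×10¹² m.
Vis-viva: v² = μ(2/r − 1/a) = 1.327×10²⁰ × (3.723×10⁻¹³ − 3.632×10⁻¹³) = 1.201×10⁶ m²/s².
v = 1096 m/s = 1.096 km/s.

v ≈ 1.10 km/s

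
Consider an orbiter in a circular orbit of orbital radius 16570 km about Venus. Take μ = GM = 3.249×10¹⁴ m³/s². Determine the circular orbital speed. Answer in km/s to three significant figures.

r = 16570 km = 1.657×10⁷ m.
For a circular orbit v = √(μ/r) = √(3.249×10¹⁴ / 1.657×10⁷) = √(1.961×10⁷) = 4428 m/s.
That is 4.428 km/s.

v ≈ 4.43 km/s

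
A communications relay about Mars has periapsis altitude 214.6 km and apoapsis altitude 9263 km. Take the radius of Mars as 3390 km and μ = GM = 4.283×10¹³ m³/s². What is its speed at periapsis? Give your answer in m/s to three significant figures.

v ≈ 4300 m/s

r_p = 3390 + 214.6 = 3604.6 km = 3.6046×10⁶ m.
r_a = 3390 + 9263 = 12653 km = 1.2653×10⁷ m.
Semi-major axis a = (r_p + r_a)/2 = 8128.8 km = 8.129×10⁶ m.
Vis-viva: v² = μ(2/r − 1/a) = 4.283×10¹³ × (5.548×10⁻⁷ − 1.230×10⁻⁷) = 1.850×10⁷ m²/s².
v = 4301 m/s.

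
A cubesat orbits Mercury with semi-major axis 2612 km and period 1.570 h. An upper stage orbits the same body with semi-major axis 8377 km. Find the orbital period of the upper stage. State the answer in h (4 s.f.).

T₂ ≈ 9.017 h

Kepler's third law: T² ∝ a³, so T₂ = T₁ (a₂/a₁)^(3/2).
a₂/a₁ = 3.207, (a₂/a₁)^(3/2) = 5.743.
T₂ = 1.570 × 5.743 = 9.017 h.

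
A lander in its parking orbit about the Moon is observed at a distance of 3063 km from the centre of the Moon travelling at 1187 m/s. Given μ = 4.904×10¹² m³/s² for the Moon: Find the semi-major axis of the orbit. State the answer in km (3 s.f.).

r = 3.063×10⁶ m.
Vis-viva rearranged: 1/a = 2/r − v²/μ = 6.530×10⁻⁷ − 2.873×10⁻⁷ = 3.656×10⁻⁷ m⁻¹.
a = 2.735×10⁶ m = 2734.9 km.

a ≈ 2730 km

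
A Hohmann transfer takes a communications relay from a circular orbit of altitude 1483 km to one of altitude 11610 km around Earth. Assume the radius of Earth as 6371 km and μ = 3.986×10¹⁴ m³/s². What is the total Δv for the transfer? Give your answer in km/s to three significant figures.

r₁ = 6371 + 1483 = 7854.0 km = 7.8540×10⁶ m.
r₂ = 6371 + 11610 = 17981 km = 1.7981×10⁷ m.
Transfer ellipse a_t = (r₁ + r₂)/2 = 1.292×10⁷ m.
At r₁: circular v_c1 = √(μ/r₁) = 7124 m/s; transfer-perigee v_p = √[μ(2/r₁ − 1/a_t)] = 8405 m/s.
Δv₁ = v_p − v_c1 = 1281 m/s.
At r₂: circular v_c2 = √(μ/r₂) = 4708 m/s; transfer-apogee v_a = √[μ(2/r₂ − 1/a_t)] = 3671 m/s.
Δv₂ = v_c2 − v_a = 1037 m/s.
Total Δv = Δv₁ + Δv₂ = 2318 m/s = 2.318 km/s.

Δv_total ≈ 2.32 km/s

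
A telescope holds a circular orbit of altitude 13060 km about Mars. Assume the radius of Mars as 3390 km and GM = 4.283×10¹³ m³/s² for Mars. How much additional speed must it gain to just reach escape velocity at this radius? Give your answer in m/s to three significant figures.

r = 3390 + 13060 = 16450 km = 1.6450×10⁷ m.
Circular speed v_c = √(μ/r) = 1614 m/s.
Escape speed v_esc = √(2μ/r) = √2 × v_c = 2282 m/s.
Δv = v_esc − v_c = 668.4 m/s.

Δv ≈ 668 m/s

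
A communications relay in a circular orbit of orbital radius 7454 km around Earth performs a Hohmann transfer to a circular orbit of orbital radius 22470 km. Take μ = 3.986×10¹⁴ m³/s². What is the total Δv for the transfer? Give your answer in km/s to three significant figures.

Δv_total ≈ 2.89 km/s

r₁ = 7454 km = 7.454×10⁶ m.
r₂ = 22470 km = 2.247×10⁷ m.
Transfer ellipse a_t = (r₁ + r₂)/2 = 1.496×10⁷ m.
At r₁: circular v_c1 = √(μ/r₁) = 7313 m/s; transfer-perigee v_p = √[μ(2/r₁ − 1/a_t)] = 8961 m/s.
Δv₁ = v_p − v_c1 = 1649 m/s.
At r₂: circular v_c2 = √(μ/r₂) = 4212 m/s; transfer-apogee v_a = √[μ(2/r₂ − 1/a_t)] = 2973 m/s.
Δv₂ = v_c2 − v_a = 1239 m/s.
Total Δv = Δv₁ + Δv₂ = 2888 m/s = 2.888 km/s.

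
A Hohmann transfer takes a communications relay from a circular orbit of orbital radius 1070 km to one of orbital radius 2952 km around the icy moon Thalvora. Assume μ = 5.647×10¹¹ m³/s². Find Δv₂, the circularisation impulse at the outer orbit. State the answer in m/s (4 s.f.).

r₁ = 1070 km = 1.070×10⁶ m.
r₂ = 2952 km = 2.952×10⁶ m.
Transfer ellipse a_t = (r₁ + r₂)/2 = 2.011×10⁶ m.
At r₁: circular v_c1 = √(μ/r₁) = 726.5 m/s; transfer-periapsis v_p = √[μ(2/r₁ − 1/a_t)] = 880.2 m/s.
At r₂: circular v_c2 = √(μ/r₂) = 437.4 m/s; transfer-apoapsis v_a = √[μ(2/r₂ − 1/a_t)] = 319.0 m/s.
Δv₂ = v_c2 − v_a = 118.3 m/s.

Δv ≈ 118.3 m/s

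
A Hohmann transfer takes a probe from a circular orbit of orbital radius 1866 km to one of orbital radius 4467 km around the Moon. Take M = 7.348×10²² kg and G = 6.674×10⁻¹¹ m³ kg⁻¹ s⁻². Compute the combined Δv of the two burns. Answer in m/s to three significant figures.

Δv_total ≈ 548 m/s

μ = GM = 6.674×10⁻¹¹ × 7.348×10²² = 4.904×10¹² m³/s².
r₁ = 1866 km = 1.866×10⁶ m.
r₂ = 4467 km = 4.467×10⁶ m.
Transfer ellipse a_t = (r₁ + r₂)/2 = 3.166×10⁶ m.
At r₁: circular v_c1 = √(μ/r₁) = 1621 m/s; transfer-perilune v_p = √[μ(2/r₁ − 1/a_t)] = 1925 m/s.
Δv₁ = v_p − v_c1 = 304.3 m/s.
At r₂: circular v_c2 = √(μ/r₂) = 1048 m/s; transfer-apolune v_a = √[μ(2/r₂ − 1/a_t)] = 804.3 m/s.
Δv₂ = v_c2 − v_a = 243.4 m/s.
Total Δv = Δv₁ + Δv₂ = 547.8 m/s.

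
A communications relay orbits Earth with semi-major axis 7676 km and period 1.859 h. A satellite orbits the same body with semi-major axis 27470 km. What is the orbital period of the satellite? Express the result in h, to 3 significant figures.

T₂ ≈ 12.6 h

Kepler's third law: T² ∝ a³, so T₂ = T₁ (a₂/a₁)^(3/2).
a₂/a₁ = 3.579, (a₂/a₁)^(3/2) = 6.770.
T₂ = 1.859 × 6.770 = 12.59 h.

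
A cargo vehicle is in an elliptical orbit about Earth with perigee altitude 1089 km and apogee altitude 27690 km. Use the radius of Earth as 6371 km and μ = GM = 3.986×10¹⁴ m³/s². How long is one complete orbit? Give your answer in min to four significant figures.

T ≈ 496.2 min

r_p = 6371 + 1089 = 7460.0 km = 7.4600×10⁶ m.
r_a = 6371 + 27690 = 34061 km = 3.4061×10⁷ m.
Semi-major axis a = (r_p + r_a)/2 = (7460.0 + 34061)/2 = 20760 km = 2.076×10⁷ m.
By Kepler's third law T = 2π√(a³/μ) = 2π × 4.738×10³ = 2.977×10⁴ s.
= 496.2 min.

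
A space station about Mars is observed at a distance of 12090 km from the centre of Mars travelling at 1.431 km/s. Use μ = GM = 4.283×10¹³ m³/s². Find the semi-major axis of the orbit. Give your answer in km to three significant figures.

r = 1.209×10⁷ m.
Vis-viva rearranged: 1/a = 2/r − v²/μ = 1.654×10⁻⁷ − 4.781×10⁻⁸ = 1.176×10⁻⁷ m⁻¹.
a = 8.502×10⁶ m = 8502.3 km.

a ≈ 8500 km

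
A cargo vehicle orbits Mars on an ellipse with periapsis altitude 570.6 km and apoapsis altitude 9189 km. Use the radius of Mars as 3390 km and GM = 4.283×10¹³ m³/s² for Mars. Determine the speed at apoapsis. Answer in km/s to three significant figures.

v ≈ 1.28 km/s

r_p = 3390 + 570.6 = 3960.6 km = 3.9606×10⁶ m.
r_a = 3390 + 9189 = 12579 km = 1.2579×10⁷ m.
Semi-major axis a = (r_p + r_a)/2 = 8269.8 km = 8.270×10⁶ m.
Vis-viva: v² = μ(2/r − 1/a) = 4.283×10¹³ × (1.590×10⁻⁷ − 1.209×10⁻⁷) = 1.631×10⁶ m²/s².
v = 1277 m/s = 1.277 km/s.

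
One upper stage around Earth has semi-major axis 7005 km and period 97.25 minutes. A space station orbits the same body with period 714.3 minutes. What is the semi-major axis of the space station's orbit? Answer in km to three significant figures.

Kepler's third law: a³ ∝ T², so a₂ = a₁ (T₂/T₁)^(2/3).
T₂/T₁ = 7.345, (T₂/T₁)^(2/3) = 3.779.
a₂ = 7005 × 3.779 = 26470 km.

a₂ ≈ 26500 km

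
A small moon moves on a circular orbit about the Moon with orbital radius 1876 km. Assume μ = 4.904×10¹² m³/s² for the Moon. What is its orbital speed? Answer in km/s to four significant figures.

r = 1876 km = 1.876×10⁶ m.
For a circular orbit v = √(μ/r) = √(4.904×10¹² / 1.876×10⁶) = √(2.614×10⁶) = 1617 m/s.
That is 1.617 km/s.

v ≈ 1.617 km/s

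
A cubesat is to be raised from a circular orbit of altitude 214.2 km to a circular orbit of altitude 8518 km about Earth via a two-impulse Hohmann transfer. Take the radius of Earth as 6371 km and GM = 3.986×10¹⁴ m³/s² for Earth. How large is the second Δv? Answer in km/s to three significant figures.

Δv ≈ 1.12 km/s

r₁ = 6371 + 214.2 = 6585.2 km = 6.5852×10⁶ m.
r₂ = 6371 + 8518 = 14889 km = 1.4889×10⁷ m.
Transfer ellipse a_t = (r₁ + r₂)/2 = 1.074×10⁷ m.
At r₁: circular v_c1 = √(μ/r₁) = 7780 m/s; transfer-perigee v_p = √[μ(2/r₁ − 1/a_t)] = 9162 m/s.
At r₂: circular v_c2 = √(μ/r₂) = 5174 m/s; transfer-apogee v_a = √[μ(2/r₂ − 1/a_t)] = 4052 m/s.
Δv₂ = v_c2 − v_a = 1122 m/s.
= 1.122 km/s.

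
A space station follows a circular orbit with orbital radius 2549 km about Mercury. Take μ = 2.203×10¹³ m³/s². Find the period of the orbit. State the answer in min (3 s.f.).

T ≈ 90.8 min

r = 2549 km = 2.549×10⁶ m.
Kepler's third law: T = 2π√(r³/μ) = 2π√((2.549×10⁶)³ / 2.203×10¹³).
r³/μ = 7.518×10⁵ s², so T = 2π × 8.671×10² = 5.448×10³ s.
Converting: 5.448×10³ s ÷ 60.00 = 90.80 min.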